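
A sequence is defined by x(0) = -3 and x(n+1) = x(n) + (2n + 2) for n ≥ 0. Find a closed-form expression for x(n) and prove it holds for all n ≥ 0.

Claim: x(n) = n^2 + n − 3.

Base case: x(0) = -3, and 0^2 + 0 − 3 = -3.
Assume x(m) = m^2 + m − 3.
Then x(m+1) = x(m) + (2m + 2) = (m^2 + m − 3) + (2m + 2) = m^2 + 3m − 1,
and (m+1)^2 + (m+1) − 3 = m^2 + 3m − 1.
By induction, x(n) = n^2 + n − 3 for all n ≥ 0.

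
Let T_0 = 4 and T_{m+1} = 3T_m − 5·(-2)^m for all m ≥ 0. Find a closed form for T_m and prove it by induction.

Claim: T_m = 3·3^m + (-2)^m.

Base case: T_0 = 4, and 3·3^0 + (-2)^0 = 3 + 1 = 4.
Assume T_r = 3·3^r + (-2)^r for some r ≥ 0.
Then T_{r+1} = 3T_r − 5·(-2)^r = 3·(3·3^r + (-2)^r) − 5·(-2)^r = 3·3^{r+1} + 3·(-2)^r − 5·(-2)^r = 3·3^{r+1} − 2·(-2)^r = 3·3^{r+1} + (-2)^{r+1}.
By induction, T_m = 3·3^m + (-2)^m for all m ≥ 0.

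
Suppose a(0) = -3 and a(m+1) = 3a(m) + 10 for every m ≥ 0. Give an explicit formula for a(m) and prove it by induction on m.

Claim: a(m) = 2·3^m − 5.

Base case: a(0) = -3, and 2·3^0 − 5 = 2 − 5 = -3.
Assume a(j) = 2·3^j − 5 for some j ≥ 0.
Then a(j+1) = 3a(j) + 10 = 3·(2·3^j − 5) + 10 = 6·3^j − 15 + 10 = 2·3^{j+1} − 5.
Hence a(m) = 2·3^m − 5 for every m ≥ 0, by induction.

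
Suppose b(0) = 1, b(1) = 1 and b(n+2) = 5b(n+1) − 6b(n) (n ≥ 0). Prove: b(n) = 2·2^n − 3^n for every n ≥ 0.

Base cases: b(0) = 1 and 2·2^0 − 3^0 = 1; b(1) = 1 and 2·2^1 − 3^1 = 1.
Assume b(j) = 2·2^j − 3^j for all 0 ≤ j ≤ m, where m ≥ 1.
Then b(m+1) = 5b(m) − 6b(m−1) = 5·(2·2^m − 3^m) − 6·(2·2^{m−1} − 3^{m−1}) = 2·(5·2 − 6)2^{m−1} − (5·3 − 6)3^{m−1} = 8·2^{m−1} − 9·3^{m−1} = 2·2^{m+1} − 3^{m+1}.
This completes the inductive step, so b(n) = 2·2^n − 3^n for all n ≥ 0.

b(n) = 2·2^n − 3^n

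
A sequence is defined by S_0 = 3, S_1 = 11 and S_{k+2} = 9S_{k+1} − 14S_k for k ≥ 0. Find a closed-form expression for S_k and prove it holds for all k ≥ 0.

Claim: S_k = 7^k + 2·2^k.

Base cases: S_0 = 3 and 7^0 + 2·2^0 = 3; S_1 = 11 and 7^1 + 2·2^1 = 11.
Assume S_j = 7^j + 2·2^j for all 0 ≤ j ≤ r, where r ≥ 1.
Then S_{r+1} = 9S_r − 14S_{r−1} = 9·(7^r + 2·2^r) − 14·(7^{r−1} + 2·2^{r−1}) = (9·7 − 14)7^{r−1} + 2·(9·2 − 14)2^{r−1} = 49·7^{r−1} + 8·2^{r−1} = 7^{r+1} + 2·2^{r+1}.
This completes the inductive step, so S_k = 7^k + 2·2^k for all k ≥ 0.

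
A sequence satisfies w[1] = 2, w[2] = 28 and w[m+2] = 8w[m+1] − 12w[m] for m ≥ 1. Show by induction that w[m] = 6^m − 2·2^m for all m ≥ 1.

Base cases: w[1] = 2 and 6^1 − 2·2^1 = 2; w[2] = 28 and 6^2 − 2·2^2 = 28.
Assume w[j] = 6^j − 2·2^j for all 1 ≤ j ≤ k, where k ≥ 2.
Then w[k+1] = 8w[k] − 12w[k−1] = 8·(6^k − 2·2^k) − 12·(6^{k−1} − 2·2^{k−1}) = (8·6 − 12)6^{k−1} − 2·(8·2 − 12)2^{k−1} = 36·6^{k−1} − 8·2^{k−1} = 6^{k+1} − 2·2^{k+1}.
By strong induction, w[m] = 6^m − 2·2^m for all m ≥ 1.

w[m] = 6^m − 2·2^m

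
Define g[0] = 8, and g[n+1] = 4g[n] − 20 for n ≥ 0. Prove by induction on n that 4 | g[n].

Base case: g[0] = 8 = 4·2, so 4 | g[0].
Assume 4 | g[j], so g[j] = 4t for some integer t.
Then g[j+1] = 4g[j] − 20 = 4·(4t) − 20 = 4(4t − 5), so 4 | g[j+1].
Hence 4 | g[n] for every n ≥ 0, by induction.

4 | g[n]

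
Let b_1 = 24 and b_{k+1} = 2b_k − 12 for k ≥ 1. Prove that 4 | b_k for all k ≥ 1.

Base case: b_1 = 24 = 4·6, so 4 | b_1.
Assume 4 | b_j, so b_j = 4t for some integer t.
Then b_{j+1} = 2b_j − 12 = 2·(4t) − 12 = 4(2t − 3), so 4 | b_{j+1}.
By induction, 4 | b_k for all k ≥ 1.

4 | b_k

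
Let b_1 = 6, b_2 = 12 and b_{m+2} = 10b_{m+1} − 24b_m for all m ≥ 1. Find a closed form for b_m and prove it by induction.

Claim: b_m = 3·4^m − 6^m.

Base cases: b_1 = 6 and 3·4^1 − 6^1 = 6; b_2 = 12 and 3·4^2 − 6^2 = 12.
Assume b_j = 3·4^j − 6^j for all 1 ≤ j ≤ k, where k ≥ 2.
Then b_{k+1} = 10b_k − 24b_{k−1} = 10·(3·4^k − 6^k) − 24·(3·4^{k−1} − 6^{k−1}) = 3·(10·4 − 24)4^{k−1} − (10·6 − 24)6^{k−1} = 48·4^{k−1} − 36·6^{k−1} = 3·4^{k+1} − 6^{k+1}.
By strong induction, b_m = 3·4^m − 6^m for all m ≥ 1.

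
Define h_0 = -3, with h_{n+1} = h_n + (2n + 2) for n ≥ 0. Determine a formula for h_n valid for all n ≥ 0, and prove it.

Claim: h_n = n^2 + n − 3.

Base case: h_0 = -3, and 0^2 + 0 − 3 = -3.
Assume h_k = k^2 + k − 3.
Then h_{k+1} = h_k + (2k + 2) = (k^2 + k − 3) + (2k + 2) = k^2 + 3k − 1,
and (k+1)^2 + (k+1) − 3 = k^2 + 3k − 1.
By induction, h_n = n^2 + n − 3 for all n ≥ 0.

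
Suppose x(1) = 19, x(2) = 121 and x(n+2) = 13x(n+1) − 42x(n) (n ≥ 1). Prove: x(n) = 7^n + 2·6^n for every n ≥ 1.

Base cases: x(1) = 19 and 7^1 + 2·6^1 = 19; x(2) = 121 and 7^2 + 2·6^2 = 121.
Assume x(j) = 7^j + 2·6^j for all 1 ≤ j ≤ r, where r ≥ 2.
Then x(r+1) = 13x(r) − 42x(r−1) = 13·(7^r + 2·6^r) − 42·(7^{r−1} + 2·6^{r−1}) = (13·7 − 42)7^{r−1} + 2·(13·6 − 42)6^{r−1} = 49·7^{r−1} + 72·6^{r−1} = 7^{r+1} + 2·6^{r+1}.
This completes the inductive step, so x(n) = 7^n + 2·6^n for all n ≥ 1.

x(n) = 7^n + 2·6^n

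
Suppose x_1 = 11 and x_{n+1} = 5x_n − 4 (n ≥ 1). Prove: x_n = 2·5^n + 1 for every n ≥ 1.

Base case: x_1 = 11, and 2·5^1 + 1 = 10 + 1 = 11.
Assume x_k = 2·5^k + 1 for some k ≥ 1.
Then x_{k+1} = 5x_k − 4 = 5·(2·5^k + 1) − 4 = 10·5^k + 5 − 4 = 2·5^{k+1} + 1.
This completes the inductive step, so x_n = 2·5^n + 1 for all n ≥ 1.

x_n = 2·5^n + 1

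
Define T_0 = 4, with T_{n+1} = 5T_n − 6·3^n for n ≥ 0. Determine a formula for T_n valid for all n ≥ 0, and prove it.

Claim: T_n = 5^n + 3·3^n.

Base case: T_0 = 4, and 5^0 + 3·3^0 = 1 + 3 = 4.
Assume T_m = 5^m + 3·3^m for some m ≥ 0.
Then T_{m+1} = 5T_m − 6·3^m = 5·(5^m + 3·3^m) − 6·3^m = 5^{m+1} + 15·3^m − 6·3^m = 5^{m+1} + 9·3^m = 5^{m+1} + 3·3^{m+1}.
This completes the inductive step, so T_n = 5^n + 3·3^n for all n ≥ 0.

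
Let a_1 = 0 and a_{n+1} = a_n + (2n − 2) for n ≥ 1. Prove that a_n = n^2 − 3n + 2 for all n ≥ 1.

Base case: a_1 = 0, and 1^2 − 3·1 + 2 = 0.
Assume a_k = k^2 − 3k + 2.
Then a_{k+1} = a_k + (2k − 2) = (k^2 − 3k + 2) + (2k − 2) = k^2 − k,
and (k+1)^2 − 3·(k+1) + 2 = k^2 − k.
This completes the inductive step, so a_n = n^2 − 3n + 2 for all n ≥ 1.

a_n = n^2 − 3n + 2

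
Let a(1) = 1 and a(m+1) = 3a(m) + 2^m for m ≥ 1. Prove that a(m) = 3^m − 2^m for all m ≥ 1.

Base case: a(1) = 1, and 3^1 − 2^1 = 3 − 2 = 1.
Assume a(r) = 3^r − 2^r for some r ≥ 1.
Then a(r+1) = 3a(r) + 2^r = 3·(3^r − 2^r) + 2^r = 3^{r+1} − 3·2^r + 2^r = 3^{r+1} − 2·2^r = 3^{r+1} − 2^{r+1}.
By induction, a(m) = 3^m − 2^m for all m ≥ 1.

a(m) = 3^m − 2^m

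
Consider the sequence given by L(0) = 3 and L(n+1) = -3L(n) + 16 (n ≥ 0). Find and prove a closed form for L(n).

Claim: L(n) = -(-3)^n + 4.

Base case: L(0) = 3, and -(-3)^0 + 4 = -1 + 4 = 3.
Assume L(k) = -(-3)^k + 4 for some k ≥ 0.
Then L(k+1) = -3L(k) + 16 = -3·(-(-3)^k + 4) + 16 = 3·(-3)^k − 12 + 16 = -(-3)^{k+1} + 4.
So the formula holds for k+1, and by induction L(n) = -(-3)^n + 4 for all n ≥ 0.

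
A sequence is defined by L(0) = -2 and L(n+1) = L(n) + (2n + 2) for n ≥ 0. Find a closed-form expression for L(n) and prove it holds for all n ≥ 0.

Claim: L(n) = n^2 + n − 2.

Base case: L(0) = -2, and 0^2 + 0 − 2 = -2.
Assume L(k) = k^2 + k − 2.
Then L(k+1) = L(k) + (2k + 2) = (k^2 + k − 2) + (2k + 2) = k^2 + 3k,
and (k+1)^2 + (k+1) − 2 = k^2 + 3k.
Hence L(n) = n^2 + n − 2 for every n ≥ 0, by induction.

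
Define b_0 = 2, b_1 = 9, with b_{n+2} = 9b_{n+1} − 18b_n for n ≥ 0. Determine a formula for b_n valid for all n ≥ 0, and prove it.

Claim: b_n = 3^n + 6^n.

Base cases: b_0 = 2 and 3^0 + 6^0 = 2; b_1 = 9 and 3^1 + 6^1 = 9.
Assume b_j = 3^j + 6^j for all 0 ≤ j ≤ r, where r ≥ 1.
Then b_{r+1} = 9b_r − 18b_{r−1} = 9·(3^r + 6^r) − 18·(3^{r−1} + 6^{r−1}) = (9·3 − 18)3^{r−1} + (9·6 − 18)6^{r−1} = 9·3^{r−1} + 36·6^{r−1} = 3^{r+1} + 6^{r+1}.
Hence b_n = 3^n + 6^n for every n ≥ 0, by strong induction.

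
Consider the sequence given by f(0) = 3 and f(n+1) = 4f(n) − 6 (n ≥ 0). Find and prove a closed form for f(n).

Claim: f(n) = 4^n + 2.

Base case: f(0) = 3, and 4^0 + 2 = 1 + 2 = 3.
Assume f(r) = 4^r + 2 for some r ≥ 0.
Then f(r+1) = 4f(r) − 6 = 4·(4^r + 2) − 6 = 4^{r+1} + 8 − 6 = 4^{r+1} + 2.
So the formula holds for r+1, and by induction f(n) = 4^n + 2 for all n ≥ 0.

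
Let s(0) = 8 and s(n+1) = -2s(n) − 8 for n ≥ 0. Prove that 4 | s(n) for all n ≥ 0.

Base case: s(0) = 8 = 4·2, so 4 | s(0).
Assume 4 | s(j), so s(j) = 4t for some integer t.
Then s(j+1) = -2s(j) − 8 = -2·(4t) − 8 = 4(-2t − 2), so 4 | s(j+1).
So the property holds for j+1, and by induction 4 | s(n) for all n ≥ 0.

4 | s(n)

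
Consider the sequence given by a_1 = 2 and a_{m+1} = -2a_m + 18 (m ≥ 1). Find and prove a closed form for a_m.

Claim: a_m = 2·(-2)^m + 6.

Base case: a_1 = 2, and 2·(-2)^1 + 6 = -4 + 6 = 2.
Assume a_r = 2·(-2)^r + 6 for some r ≥ 1.
Then a_{r+1} = -2a_r + 18 = -2·(2·(-2)^r + 6) + 18 = -4·(-2)^r − 12 + 18 = 2·(-2)^{r+1} + 6.
This completes the inductive step, so a_m = 2·(-2)^m + 6 for all m ≥ 1.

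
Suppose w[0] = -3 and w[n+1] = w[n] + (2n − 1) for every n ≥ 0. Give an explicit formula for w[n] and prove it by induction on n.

Claim: w[n] = n^2 − 2n − 3.

Base case: w[0] = -3, and 0^2 − 2·0 − 3 = -3.
Assume w[m] = m^2 − 2m − 3.
Then w[m+1] = w[m] + (2m − 1) = (m^2 − 2m − 3) + (2m − 1) = m^2 − 4,
and (m+1)^2 − 2·(m+1) − 3 = m^2 − 4.
This completes the inductive step, so w[n] = n^2 − 2n − 3 for all n ≥ 0.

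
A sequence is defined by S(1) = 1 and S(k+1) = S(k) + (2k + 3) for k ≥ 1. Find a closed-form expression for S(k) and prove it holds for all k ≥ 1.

Claim: S(k) = k^2 + 2k − 2.

Base case: S(1) = 1, and 1^2 + 2·1 − 2 = 1.
Assume S(m) = m^2 + 2m − 2.
Then S(m+1) = S(m) + (2m + 3) = (m^2 + 2m − 2) + (2m + 3) = m^2 + 4m + 1,
and (m+1)^2 + 2·(m+1) − 2 = m^2 + 4m + 1.
This completes the inductive step, so S(k) = k^2 + 2k − 2 for all k ≥ 1.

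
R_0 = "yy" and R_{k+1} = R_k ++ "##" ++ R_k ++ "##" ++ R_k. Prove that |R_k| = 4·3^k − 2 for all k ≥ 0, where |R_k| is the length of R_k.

Base case: |R_0| = 2, and 4·3^0 − 2 = 2.
Assume |R_j| = 4·3^j − 2.
Then |R_{j+1}| = 3|R_j| + 4 = 3(4·3^j − 2) + 4 = 4·3^{j+1} − 6 + 4 = 4·3^{j+1} − 2.
By induction, |R_k| = 4·3^k − 2 for all k ≥ 0.

|R_k| = 4·3^k − 2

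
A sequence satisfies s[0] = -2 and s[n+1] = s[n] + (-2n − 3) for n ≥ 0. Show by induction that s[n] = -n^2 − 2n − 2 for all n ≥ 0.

Base case: s[0] = -2, and -0^2 − 2·0 − 2 = -2.
Assume s[j] = -j^2 − 2j − 2.
Then s[j+1] = s[j] + (-2j − 3) = (-j^2 − 2j − 2) + (-2j − 3) = -j^2 − 4j − 5,
and -(j+1)^2 − 2·(j+1) − 2 = -j^2 − 4j − 5.
This completes the inductive step, so s[n] = -n^2 − 2n − 2 for all n ≥ 0.

s[n] = -n^2 − 2n − 2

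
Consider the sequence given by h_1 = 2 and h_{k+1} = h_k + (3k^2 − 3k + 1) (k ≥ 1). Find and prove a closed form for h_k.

Claim: h_k = k^3 − 3k^2 + 3k + 1.

Base case: h_1 = 2, and 1^3 − 3·1^2 + 3·1 + 1 = 2.
Assume h_r = r^3 − 3r^2 + 3r + 1.
Then h_{r+1} = h_r + (3r^2 − 3r + 1) = (r^3 − 3r^2 + 3r + 1) + (3r^2 − 3r + 1) = r^3 + 2,
and (r+1)^3 − 3·(r+1)^2 + 3·(r+1) + 1 = r^3 + 2.
This completes the inductive step, so h_k = k^3 − 3k^2 + 3k + 1 for all k ≥ 1.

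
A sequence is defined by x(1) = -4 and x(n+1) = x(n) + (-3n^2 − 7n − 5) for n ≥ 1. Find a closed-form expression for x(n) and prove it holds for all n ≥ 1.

Claim: x(n) = -n^3 − 2n^2 − 2n + 1.

Base case: x(1) = -4, and -1^3 − 2·1^2 − 2·1 + 1 = -4.
Assume x(j) = -j^3 − 2j^2 − 2j + 1.
Then x(j+1) = x(j) + (-3j^2 − 7j − 5) = (-j^3 − 2j^2 − 2j + 1) + (-3j^2 − 7j − 5) = -j^3 − 5j^2 − 9j − 4,
and -(j+1)^3 − 2·(j+1)^2 − 2·(j+1) + 1 = -j^3 − 5j^2 − 9j − 4.
This completes the inductive step, so x(n) = -n^3 − 2n^2 − 2n + 1 for all n ≥ 1.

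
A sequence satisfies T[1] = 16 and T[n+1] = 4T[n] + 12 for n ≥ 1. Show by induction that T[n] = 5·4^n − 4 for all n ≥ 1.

Base case: T[1] = 16, and 5·4^1 − 4 = 20 − 4 = 16.
Assume T[r] = 5·4^r − 4 for some r ≥ 1.
Then T[r+1] = 4T[r] + 12 = 4·(5·4^r − 4) + 12 = 20·4^r − 16 + 12 = 5·4^{r+1} − 4.
By induction, T[n] = 5·4^n − 4 for all n ≥ 1.

T[n] = 5·4^n − 4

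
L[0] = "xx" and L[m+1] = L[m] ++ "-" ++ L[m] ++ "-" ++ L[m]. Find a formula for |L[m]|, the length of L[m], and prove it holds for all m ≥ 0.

Claim: |L[m]| = 3^{m+1} − 1.

Base case: |L[0]| = 2, and 3^{0+1} − 1 = 2.
Assume |L[r]| = 3^{r+1} − 1.
Then |L[r+1]| = 3|L[r]| + 2 = 3(3^{r+1} − 1) + 2 = 3^{r+2} − 3 + 2 = 3^{r+2} − 1.
Hence |L[m]| = 3^{m+1} − 1 for every m ≥ 0, by induction.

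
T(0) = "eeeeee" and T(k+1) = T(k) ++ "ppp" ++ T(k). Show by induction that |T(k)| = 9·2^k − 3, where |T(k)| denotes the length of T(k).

Base case: |T(0)| = 6, and 9·2^0 − 3 = 6.
Assume |T(m)| = 9·2^m − 3.
Then |T(m+1)| = |T(m)| + 3 + |T(m)| = 2|T(m)| + 3 = 2(9·2^m − 3) + 3 = 9·2^{m+1} − 6 + 3 = 9·2^{m+1} − 3.
So the formula holds for m+1, and by induction |T(k)| = 9·2^k − 3 for all k ≥ 0.

|T(k)| = 9·2^k − 3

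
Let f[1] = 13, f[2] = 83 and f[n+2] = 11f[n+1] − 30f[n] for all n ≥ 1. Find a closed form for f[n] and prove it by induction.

Claim: f[n] = 3·6^n − 5^n.

Base cases: f[1] = 13 and 3·6^1 − 5^1 = 13; f[2] = 83 and 3·6^2 − 5^2 = 83.
Assume f[j] = 3·6^j − 5^j for all 1 ≤ j ≤ m, where m ≥ 2.
Then f[m+1] = 11f[m] − 30f[m−1] = 11·(3·6^m − 5^m) − 30·(3·6^{m−1} − 5^{m−1}) = 3·(11·6 − 30)6^{m−1} − (11·5 − 30)5^{m−1} = 108·6^{m−1} − 25·5^{m−1} = 3·6^{m+1} − 5^{m+1}.
By strong induction, f[n] = 3·6^n − 5^n for all n ≥ 1.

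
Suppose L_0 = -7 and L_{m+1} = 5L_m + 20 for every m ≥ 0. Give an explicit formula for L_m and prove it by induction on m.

Claim: L_m = -2·5^m − 5.

Base case: L_0 = -7, and -2·5^0 − 5 = -2 − 5 = -7.
Assume L_r = -2·5^r − 5 for some r ≥ 0.
Then L_{r+1} = 5L_r + 20 = 5·(-2·5^r − 5) + 20 = -10·5^r − 25 + 20 = -2·5^{r+1} − 5.
By induction, L_m = -2·5^m − 5 for all m ≥ 0.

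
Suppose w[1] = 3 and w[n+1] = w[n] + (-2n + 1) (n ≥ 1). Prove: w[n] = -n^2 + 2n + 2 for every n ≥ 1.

Base case: w[1] = 3, and -1^2 + 2·1 + 2 = 3.
Assume w[k] = -k^2 + 2k + 2.
Then w[k+1] = w[k] + (-2k + 1) = (-k^2 + 2k + 2) + (-2k + 1) = -k^2 + 3,
and -(k+1)^2 + 2·(k+1) + 2 = -k^2 + 3.
Hence w[n] = -n^2 + 2n + 2 for every n ≥ 1, by induction.

w[n] = -n^2 + 2n + 2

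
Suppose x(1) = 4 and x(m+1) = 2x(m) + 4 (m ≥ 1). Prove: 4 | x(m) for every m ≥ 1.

Base case: x(1) = 4 = 4·1, so 4 | x(1).
Assume 4 | x(k), so x(k) = 4t for some integer t.
Then x(k+1) = 2x(k) + 4 = 2·(4t) + 4 = 4(2t + 1), so 4 | x(k+1).
Hence 4 | x(m) for every m ≥ 1, by induction.

4 | x(m)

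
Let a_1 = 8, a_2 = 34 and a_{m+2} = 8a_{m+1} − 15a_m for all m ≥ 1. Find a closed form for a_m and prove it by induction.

Claim: a_m = 5^m + 3^m.

Base cases: a_1 = 8 and 5^1 + 3^1 = 8; a_2 = 34 and 5^2 + 3^2 = 34.
Assume a_j = 5^j + 3^j for all 1 ≤ j ≤ r, where r ≥ 2.
Then a_{r+1} = 8a_r − 15a_{r−1} = 8·(5^r + 3^r) − 15·(5^{r−1} + 3^{r−1}) = (8·5 − 15)5^{r−1} + (8·3 − 15)3^{r−1} = 25·5^{r−1} + 9·3^{r−1} = 5^{r+1} + 3^{r+1}.
So the formula holds for r+1, and by strong induction a_m = 5^m + 3^m for all m ≥ 1.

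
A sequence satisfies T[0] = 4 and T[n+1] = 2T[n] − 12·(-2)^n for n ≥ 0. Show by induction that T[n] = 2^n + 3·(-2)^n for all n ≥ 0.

Base case: T[0] = 4, and 2^0 + 3·(-2)^0 = 1 + 3 = 4.
Assume T[r] = 2^r + 3·(-2)^r for some r ≥ 0.
Then T[r+1] = 2T[r] − 12·(-2)^r = 2·(2^r + 3·(-2)^r) − 12·(-2)^r = 2^{r+1} + 6·(-2)^r − 12·(-2)^r = 2^{r+1} − 6·(-2)^r = 2^{r+1} + 3·(-2)^{r+1}.
Hence T[n] = 2^n + 3·(-2)^n for every n ≥ 0, by induction.

T[n] = 2^n + 3·(-2)^n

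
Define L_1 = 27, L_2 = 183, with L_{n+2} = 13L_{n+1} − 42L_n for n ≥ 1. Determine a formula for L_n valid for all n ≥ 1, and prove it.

Claim: L_n = 3·7^n + 6^n.

Base cases: L_1 = 27 and 3·7^1 + 6^1 = 27; L_2 = 183 and 3·7^2 + 6^2 = 183.
Assume L_i = 3·7^i + 6^i for all 1 ≤ i ≤ j, where j ≥ 2.
Then L_{j+1} = 13L_j − 42L_{j−1} = 13·(3·7^j + 6^j) − 42·(3·7^{j−1} + 6^{j−1}) = 3·(13·7 − 42)7^{j−1} + (13·6 − 42)6^{j−1} = 147·7^{j−1} + 36·6^{j−1} = 3·7^{j+1} + 6^{j+1}.
By strong induction, L_n = 3·7^n + 6^n for all n ≥ 1.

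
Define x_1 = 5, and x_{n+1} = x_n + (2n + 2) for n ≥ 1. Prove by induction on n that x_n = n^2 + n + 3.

Base case: x_1 = 5, and 1^2 + 1 + 3 = 5.
Assume x_j = j^2 + j + 3.
Then x_{j+1} = x_j + (2j + 2) = (j^2 + j + 3) + (2j + 2) = j^2 + 3j + 5,
and (j+1)^2 + (j+1) + 3 = j^2 + 3j + 5.
This completes the inductive step, so x_n = n^2 + n + 3 for all n ≥ 1.

x_n = n^2 + n + 3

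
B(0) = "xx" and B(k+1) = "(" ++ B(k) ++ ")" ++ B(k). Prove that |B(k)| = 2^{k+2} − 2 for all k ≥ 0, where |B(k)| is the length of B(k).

Base case: |B(0)| = 2, and 2^{0+2} − 2 = 2.
Assume |B(r)| = 2^{r+2} − 2.
Then |B(r+1)| = 1 + |B(r)| + 1 + |B(r)| = 2|B(r)| + 2 = 2(2^{r+2} − 2) + 2 = 2^{r+3} − 4 + 2 = 2^{r+3} − 2.
So the formula holds for r+1, and by induction |B(k)| = 2^{k+2} − 2 for all k ≥ 0.

|B(k)| = 2^{k+2} − 2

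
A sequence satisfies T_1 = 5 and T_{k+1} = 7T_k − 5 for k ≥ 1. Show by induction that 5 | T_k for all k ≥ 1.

Base case: T_1 = 5 = 5·1, so 5 | T_1.
Assume 5 | T_r, so T_r = 5t for some integer t.
Then T_{r+1} = 7T_r − 5 = 7·(5t) − 5 = 5(7t − 1), so 5 | T_{r+1}.
This completes the inductive step, so 5 | T_k for all k ≥ 1.

5 | T_k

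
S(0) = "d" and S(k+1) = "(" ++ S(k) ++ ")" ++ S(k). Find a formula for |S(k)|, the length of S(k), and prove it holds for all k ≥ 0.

Claim: |S(k)| = 3·2^k − 2.

Base case: |S(0)| = 1, and 3·2^0 − 2 = 1.
Assume |S(r)| = 3·2^r − 2.
Then |S(r+1)| = 1 + |S(r)| + 1 + |S(r)| = 2|S(r)| + 2 = 2(3·2^r − 2) + 2 = 3·2^{r+1} − 4 + 2 = 3·2^{r+1} − 2.
So the formula holds for r+1, and by induction |S(k)| = 3·2^k − 2 for all k ≥ 0.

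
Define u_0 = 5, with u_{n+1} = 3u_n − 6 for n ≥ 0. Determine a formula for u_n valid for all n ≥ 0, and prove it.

Claim: u_n = 2·3^n + 3.

Base case: u_0 = 5, and 2·3^0 + 3 = 2 + 3 = 5.
Assume u_r = 2·3^r + 3 for some r ≥ 0.
Then u_{r+1} = 3u_r − 6 = 3·(2·3^r + 3) − 6 = 6·3^r + 9 − 6 = 2·3^{r+1} + 3.
By induction, u_n = 2·3^n + 3 for all n ≥ 0.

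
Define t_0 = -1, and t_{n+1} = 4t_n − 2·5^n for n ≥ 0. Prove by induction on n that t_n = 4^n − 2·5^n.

Base case: t_0 = -1, and 4^0 − 2·5^0 = 1 − 2 = -1.
Assume t_j = 4^j − 2·5^j for some j ≥ 0.
Then t_{j+1} = 4t_j − 2·5^j = 4·(4^j − 2·5^j) − 2·5^j = 4^{j+1} − 8·5^j − 2·5^j = 4^{j+1} − 10·5^j = 4^{j+1} − 2·5^{j+1}.
Hence t_n = 4^n − 2·5^n for every n ≥ 0, by induction.

t_n = 4^n − 2·5^n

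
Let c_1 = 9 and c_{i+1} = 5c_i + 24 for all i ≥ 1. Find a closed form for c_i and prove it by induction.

Claim: c_i = 3·5^i − 6.

Base case: c_1 = 9, and 3·5^1 − 6 = 15 − 6 = 9.
Assume c_m = 3·5^m − 6 for some m ≥ 1.
Then c_{m+1} = 5c_m + 24 = 5·(3·5^m − 6) + 24 = 15·5^m − 30 + 24 = 3·5^{m+1} − 6.
So the formula holds for m+1, and by induction c_i = 3·5^i − 6 for all i ≥ 1.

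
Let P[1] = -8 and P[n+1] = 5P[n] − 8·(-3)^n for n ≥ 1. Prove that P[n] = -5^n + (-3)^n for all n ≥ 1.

Base case: P[1] = -8, and -5^1 + (-3)^1 = -5 − 3 = -8.
Assume P[m] = -5^m + (-3)^m for some m ≥ 1.
Then P[m+1] = 5P[m] − 8·(-3)^m = 5·(-5^m + (-3)^m) − 8·(-3)^m = -5^{m+1} + 5·(-3)^m − 8·(-3)^m = -5^{m+1} − 3·(-3)^m = -5^{m+1} + (-3)^{m+1}.
Hence P[n] = -5^n + (-3)^n for every n ≥ 1, by induction.

P[n] = -5^n + (-3)^n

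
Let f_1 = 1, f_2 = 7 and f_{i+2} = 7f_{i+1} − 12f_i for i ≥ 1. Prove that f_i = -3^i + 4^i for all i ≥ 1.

Base cases: f_1 = 1 and -3^1 + 4^1 = 1; f_2 = 7 and -3^2 + 4^2 = 7.
Assume f_j = -3^j + 4^j for all 1 ≤ j ≤ r, where r ≥ 2.
Then f_{r+1} = 7f_r − 12f_{r−1} = 7·(-3^r + 4^r) − 12·(-3^{r−1} + 4^{r−1}) = -(7·3 − 12)3^{r−1} + (7·4 − 12)4^{r−1} = -9·3^{r−1} + 16·4^{r−1} = -3^{r+1} + 4^{r+1}.
This completes the inductive step, so f_i = -3^i + 4^i for all i ≥ 1.

f_i = -3^i + 4^i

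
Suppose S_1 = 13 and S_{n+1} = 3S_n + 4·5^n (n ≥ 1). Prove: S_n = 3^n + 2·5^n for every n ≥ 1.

Base case: S_1 = 13, and 3^1 + 2·5^1 = 3 + 10 = 13.
Assume S_j = 3^j + 2·5^j for some j ≥ 1.
Then S_{j+1} = 3S_j + 4·5^j = 3·(3^j + 2·5^j) + 4·5^j = 3^{j+1} + 6·5^j + 4·5^j = 3^{j+1} + 10·5^j = 3^{j+1} + 2·5^{j+1}.
This completes the inductive step, so S_n = 3^n + 2·5^n for all n ≥ 1.

S_n = 3^n + 2·5^n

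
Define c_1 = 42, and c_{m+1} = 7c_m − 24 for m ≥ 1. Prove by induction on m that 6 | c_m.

Base case: c_1 = 42 = 6·7, so 6 | c_1.
Assume 6 | c_k, so c_k = 6t for some integer t.
Then c_{k+1} = 7c_k − 24 = 7·(6t) − 24 = 6(7t − 4), so 6 | c_{k+1}.
Hence 6 | c_m for every m ≥ 1, by induction.

6 | c_m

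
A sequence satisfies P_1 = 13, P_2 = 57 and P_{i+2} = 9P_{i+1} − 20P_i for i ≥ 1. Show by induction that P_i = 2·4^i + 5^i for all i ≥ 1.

Base cases: P_1 = 13 and 2·4^1 + 5^1 = 13; P_2 = 57 and 2·4^2 + 5^2 = 57.
Assume P_j = 2·4^j + 5^j for all 1 ≤ j ≤ k, where k ≥ 2.
Then P_{k+1} = 9P_k − 20P_{k−1} = 9·(2·4^k + 5^k) − 20·(2·4^{k−1} + 5^{k−1}) = 2·(9·4 − 20)4^{k−1} + (9·5 − 20)5^{k−1} = 32·4^{k−1} + 25·5^{k−1} = 2·4^{k+1} + 5^{k+1}.
Hence P_i = 2·4^i + 5^i for every i ≥ 1, by strong induction.

P_i = 2·4^i + 5^i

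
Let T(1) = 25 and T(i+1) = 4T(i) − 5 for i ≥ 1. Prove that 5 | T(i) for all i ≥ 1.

Base case: T(1) = 25 = 5·5, so 5 | T(1).
Assume 5 | T(m), so T(m) = 5t for some integer t.
Then T(m+1) = 4T(m) − 5 = 4·(5t) − 5 = 5(4t − 1), so 5 | T(m+1).
Hence 5 | T(i) for every i ≥ 1, by induction.

5 | T(i)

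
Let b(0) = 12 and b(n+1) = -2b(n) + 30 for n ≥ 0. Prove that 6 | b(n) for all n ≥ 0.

Base case: b(0) = 12 = 6·2, so 6 | b(0).
Assume 6 | b(r), so b(r) = 6t for some integer t.
Then b(r+1) = -2b(r) + 30 = -2·(6t) + 30 = 6(-2t + 5), so 6 | b(r+1).
So the property holds for r+1, and by induction 6 | b(n) for all n ≥ 0.

6 | b(n)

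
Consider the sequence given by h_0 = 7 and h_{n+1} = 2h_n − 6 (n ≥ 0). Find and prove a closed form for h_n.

Claim: h_n = 2^n + 6.

Base case: h_0 = 7, and 2^0 + 6 = 1 + 6 = 7.
Assume h_r = 2^r + 6 for some r ≥ 0.
Then h_{r+1} = 2h_r − 6 = 2·(2^r + 6) − 6 = 2^{r+1} + 12 − 6 = 2^{r+1} + 6.
So the formula holds for r+1, and by induction h_n = 2^n + 6 for all n ≥ 0.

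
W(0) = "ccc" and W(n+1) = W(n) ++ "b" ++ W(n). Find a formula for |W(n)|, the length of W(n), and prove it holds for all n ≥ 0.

Claim: |W(n)| = 2^{n+2} − 1.

Base case: |W(0)| = 3, and 2^{0+2} − 1 = 3.
Assume |W(r)| = 2^{r+2} − 1.
Then |W(r+1)| = |W(r)| + 1 + |W(r)| = 2|W(r)| + 1 = 2(2^{r+2} − 1) + 1 = 2^{r+3} − 2 + 1 = 2^{r+3} − 1.
This completes the inductive step, so |W(n)| = 2^{n+2} − 1 for all n ≥ 0.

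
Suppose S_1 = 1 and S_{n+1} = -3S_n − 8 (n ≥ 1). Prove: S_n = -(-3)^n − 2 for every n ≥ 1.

Base case: S_1 = 1, and -(-3)^1 − 2 = 3 − 2 = 1.
Assume S_r = -(-3)^r − 2 for some r ≥ 1.
Then S_{r+1} = -3S_r − 8 = -3·(-(-3)^r − 2) − 8 = 3·(-3)^r + 6 − 8 = -(-3)^{r+1} − 2.
Hence S_n = -(-3)^n − 2 for every n ≥ 1, by induction.

S_n = -(-3)^n − 2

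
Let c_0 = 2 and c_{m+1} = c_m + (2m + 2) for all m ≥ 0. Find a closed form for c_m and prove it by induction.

Claim: c_m = m^2 + m + 2.

Base case: c_0 = 2, and 0^2 + 0 + 2 = 2.
Assume c_j = j^2 + j + 2.
Then c_{j+1} = c_j + (2j + 2) = (j^2 + j + 2) + (2j + 2) = j^2 + 3j + 4,
and (j+1)^2 + (j+1) + 2 = j^2 + 3j + 4.
This completes the inductive step, so c_m = m^2 + m + 2 for all m ≥ 0.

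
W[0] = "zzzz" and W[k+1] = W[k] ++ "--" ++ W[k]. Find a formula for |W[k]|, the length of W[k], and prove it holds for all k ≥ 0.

Claim: |W[k]| = 6·2^k − 2.

Base case: |W[0]| = 4, and 6·2^0 − 2 = 4.
Assume |W[r]| = 6·2^r − 2.
Then |W[r+1]| = |W[r]| + 2 + |W[r]| = 2|W[r]| + 2 = 2(6·2^r − 2) + 2 = 6·2^{r+1} − 4 + 2 = 6·2^{r+1} − 2.
This completes the inductive step, so |W[k]| = 6·2^k − 2 for all k ≥ 0.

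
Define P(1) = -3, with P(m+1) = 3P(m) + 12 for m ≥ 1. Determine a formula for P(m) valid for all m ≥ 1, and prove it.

Claim: P(m) = 3^m − 6.

Base case: P(1) = -3, and 3^1 − 6 = 3 − 6 = -3.
Assume P(k) = 3^k − 6 for some k ≥ 1.
Then P(k+1) = 3P(k) + 12 = 3·(3^k − 6) + 12 = 3^{k+1} − 18 + 12 = 3^{k+1} − 6.
Hence P(m) = 3^m − 6 for every m ≥ 1, by induction.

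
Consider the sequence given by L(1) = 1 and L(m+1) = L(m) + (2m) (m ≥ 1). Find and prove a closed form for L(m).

Claim: L(m) = m^2 − m + 1.

Base case: L(1) = 1, and 1^2 − 1 + 1 = 1.
Assume L(r) = r^2 − r + 1.
Then L(r+1) = L(r) + (2r) = (r^2 − r + 1) + (2r) = r^2 + r + 1,
and (r+1)^2 − (r+1) + 1 = r^2 + r + 1.
Hence L(m) = m^2 − m + 1 for every m ≥ 1, by induction.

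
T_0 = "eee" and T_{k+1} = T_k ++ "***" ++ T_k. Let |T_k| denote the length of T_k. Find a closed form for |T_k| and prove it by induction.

Claim: |T_k| = 6·2^k − 3.

Base case: |T_0| = 3, and 6·2^0 − 3 = 3.
Assume |T_m| = 6·2^m − 3.
Then |T_{m+1}| = |T_m| + 3 + |T_m| = 2|T_m| + 3 = 2(6·2^m − 3) + 3 = 6·2^{m+1} − 6 + 3 = 6·2^{m+1} − 3.
By induction, |T_k| = 6·2^k − 3 for all k ≥ 0.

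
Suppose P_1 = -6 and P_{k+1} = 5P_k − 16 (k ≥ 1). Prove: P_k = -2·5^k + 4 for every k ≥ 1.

Base case: P_1 = -6, and -2·5^1 + 4 = -10 + 4 = -6.
Assume P_j = -2·5^j + 4 for some j ≥ 1.
Then P_{j+1} = 5P_j − 16 = 5·(-2·5^j + 4) − 16 = -10·5^j + 20 − 16 = -2·5^{j+1} + 4.
By induction, P_k = -2·5^k + 4 for all k ≥ 1.

P_k = -2·5^k + 4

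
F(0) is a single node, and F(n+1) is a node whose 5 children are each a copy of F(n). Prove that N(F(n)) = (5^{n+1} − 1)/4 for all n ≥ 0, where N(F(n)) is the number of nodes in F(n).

Base case: N(F(0)) = 1, and (5^{0+1} − 1)/4 = 1.
Assume N(F(r)) = (5^{r+1} − 1)/4.
Then N(F(r+1)) = 1 + 5N(F(r)) = 1 + 5·(5^{r+1} − 1)/4 = 1 + (5^{r+2} − 5)/4 = (4 + 5^{r+2} − 5)/4 = (5^{r+2} − 1)/4.
Hence N(F(n)) = (5^{n+1} − 1)/4 for every n ≥ 0, by induction.

N(F(n)) = (5^{n+1} − 1)/4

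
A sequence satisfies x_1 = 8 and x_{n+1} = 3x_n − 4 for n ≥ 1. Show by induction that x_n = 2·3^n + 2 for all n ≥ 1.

Base case: x_1 = 8, and 2·3^1 + 2 = 6 + 2 = 8.
Assume x_k = 2·3^k + 2 for some k ≥ 1.
Then x_{k+1} = 3x_k − 4 = 3·(2·3^k + 2) − 4 = 6·3^k + 6 − 4 = 2·3^{k+1} + 2.
This completes the inductive step, so x_n = 2·3^n + 2 for all n ≥ 1.

x_n = 2·3^n + 2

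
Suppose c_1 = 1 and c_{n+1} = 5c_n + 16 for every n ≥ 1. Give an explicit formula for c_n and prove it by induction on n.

Claim: c_n = 5^n − 4.

Base case: c_1 = 1, and 5^1 − 4 = 5 − 4 = 1.
Assume c_k = 5^k − 4 for some k ≥ 1.
Then c_{k+1} = 5c_k + 16 = 5·(5^k − 4) + 16 = 5^{k+1} − 20 + 16 = 5^{k+1} − 4.
So the formula holds for k+1, and by induction c_n = 5^n − 4 for all n ≥ 1.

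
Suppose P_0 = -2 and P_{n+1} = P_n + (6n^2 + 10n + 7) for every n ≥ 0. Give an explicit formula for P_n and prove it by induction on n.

Claim: P_n = 2n^3 + 2n^2 + 3n − 2.

Base case: P_0 = -2, and 2·0^3 + 2·0^2 + 3·0 − 2 = -2.
Assume P_r = 2r^3 + 2r^2 + 3r − 2.
Then P_{r+1} = P_r + (6r^2 + 10r + 7) = (2r^3 + 2r^2 + 3r − 2) + (6r^2 + 10r + 7) = 2r^3 + 8r^2 + 13r + 5,
and 2·(r+1)^3 + 2·(r+1)^2 + 3·(r+1) − 2 = 2r^3 + 8r^2 + 13r + 5.
By induction, P_n = 2n^3 + 2n^2 + 3n − 2 for all n ≥ 0.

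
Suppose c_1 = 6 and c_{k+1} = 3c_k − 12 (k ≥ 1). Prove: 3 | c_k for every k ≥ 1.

Base case: c_1 = 6 = 3·2, so 3 | c_1.
Assume 3 | c_r, so c_r = 3t for some integer t.
Then c_{r+1} = 3c_r − 12 = 3·(3t) − 12 = 3(3t − 4), so 3 | c_{r+1}.
Hence 3 | c_k for every k ≥ 1, by induction.

3 | c_k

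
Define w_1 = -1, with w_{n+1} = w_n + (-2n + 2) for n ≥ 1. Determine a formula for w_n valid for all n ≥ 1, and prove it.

Claim: w_n = -n^2 + 3n − 3.

Base case: w_1 = -1, and -1^2 + 3·1 − 3 = -1.
Assume w_k = -k^2 + 3k − 3.
Then w_{k+1} = w_k + (-2k + 2) = (-k^2 + 3k − 3) + (-2k + 2) = -k^2 + k − 1,
and -(k+1)^2 + 3·(k+1) − 3 = -k^2 + k − 1.
This completes the inductive step, so w_n = -n^2 + 3n − 3 for all n ≥ 1.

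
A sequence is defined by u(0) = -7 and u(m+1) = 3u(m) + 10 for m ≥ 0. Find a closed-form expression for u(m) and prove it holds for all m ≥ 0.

Claim: u(m) = -2·3^m − 5.

Base case: u(0) = -7, and -2·3^0 − 5 = -2 − 5 = -7.
Assume u(k) = -2·3^k − 5 for some k ≥ 0.
Then u(k+1) = 3u(k) + 10 = 3·(-2·3^k − 5) + 10 = -6·3^k − 15 + 10 = -2·3^{k+1} − 5.
This completes the inductive step, so u(m) = -2·3^m − 5 for all m ≥ 0.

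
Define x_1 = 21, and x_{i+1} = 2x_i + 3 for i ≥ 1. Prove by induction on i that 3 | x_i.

Base case: x_1 = 21 = 3·7, so 3 | x_1.
Assume 3 | x_r, so x_r = 3t for some integer t.
Then x_{r+1} = 2x_r + 3 = 2·(3t) + 3 = 3(2t + 1), so 3 | x_{r+1}.
Hence 3 | x_i for every i ≥ 1, by induction.

3 | x_i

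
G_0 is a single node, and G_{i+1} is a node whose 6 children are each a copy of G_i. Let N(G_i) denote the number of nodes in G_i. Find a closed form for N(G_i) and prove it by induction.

Claim: N(G_i) = (6^{i+1} − 1)/5.

Base case: N(G_0) = 1, and (6^{0+1} − 1)/5 = 1.
Assume N(G_r) = (6^{r+1} − 1)/5.
Then N(G_{r+1}) = 1 + 6N(G_r) = 1 + 6·(6^{r+1} − 1)/5 = 1 + (6^{r+2} − 6)/5 = (5 + 6^{r+2} − 6)/5 = (6^{r+2} − 1)/5.
So the formula holds for r+1, and by induction N(G_i) = (6^{i+1} − 1)/5 for all i ≥ 0.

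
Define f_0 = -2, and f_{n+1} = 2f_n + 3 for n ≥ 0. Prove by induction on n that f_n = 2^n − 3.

Base case: f_0 = -2, and 2^0 − 3 = 1 − 3 = -2.
Assume f_j = 2^j − 3 for some j ≥ 0.
Then f_{j+1} = 2f_j + 3 = 2·(2^j − 3) + 3 = 2^{j+1} − 6 + 3 = 2^{j+1} − 3.
So the formula holds for j+1, and by induction f_n = 2^n − 3 for all n ≥ 0.

f_n = 2^n − 3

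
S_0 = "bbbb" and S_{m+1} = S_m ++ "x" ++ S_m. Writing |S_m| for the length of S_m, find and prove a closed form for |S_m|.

Claim: |S_m| = 5·2^m − 1.

Base case: |S_0| = 4, and 5·2^0 − 1 = 4.
Assume |S_j| = 5·2^j − 1.
Then |S_{j+1}| = |S_j| + 1 + |S_j| = 2|S_j| + 1 = 2(5·2^j − 1) + 1 = 5·2^{j+1} − 2 + 1 = 5·2^{j+1} − 1.
So the formula holds for j+1, and by induction |S_m| = 5·2^m − 1 for all m ≥ 0.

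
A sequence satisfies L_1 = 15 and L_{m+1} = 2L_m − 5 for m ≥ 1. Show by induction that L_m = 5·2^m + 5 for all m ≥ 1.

Base case: L_1 = 15, and 5·2^1 + 5 = 10 + 5 = 15.
Assume L_r = 5·2^r + 5 for some r ≥ 1.
Then L_{r+1} = 2L_r − 5 = 2·(5·2^r + 5) − 5 = 10·2^r + 10 − 5 = 5·2^{r+1} + 5.
By induction, L_m = 5·2^m + 5 for all m ≥ 1.

L_m = 5·2^m + 5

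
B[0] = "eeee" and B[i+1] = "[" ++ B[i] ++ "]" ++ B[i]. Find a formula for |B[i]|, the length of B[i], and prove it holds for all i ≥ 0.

Claim: |B[i]| = 6·2^i − 2.

Base case: |B[0]| = 4, and 6·2^0 − 2 = 4.
Assume |B[k]| = 6·2^k − 2.
Then |B[k+1]| = 1 + |B[k]| + 1 + |B[k]| = 2|B[k]| + 2 = 2(6·2^k − 2) + 2 = 6·2^{k+1} − 4 + 2 = 6·2^{k+1} − 2.
By induction, |B[i]| = 6·2^i − 2 for all i ≥ 0.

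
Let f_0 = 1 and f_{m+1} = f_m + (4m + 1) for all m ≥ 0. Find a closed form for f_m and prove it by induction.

Claim: f_m = 2m^2 − m + 1.

Base case: f_0 = 1, and 2·0^2 − 0 + 1 = 1.
Assume f_r = 2r^2 − r + 1.
Then f_{r+1} = f_r + (4r + 1) = (2r^2 − r + 1) + (4r + 1) = 2r^2 + 3r + 2,
and 2·(r+1)^2 − (r+1) + 1 = 2r^2 + 3r + 2.
By induction, f_m = 2m^2 − m + 1 for all m ≥ 0.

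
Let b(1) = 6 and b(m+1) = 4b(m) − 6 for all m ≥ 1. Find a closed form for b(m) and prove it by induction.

Claim: b(m) = 4^m + 2.

Base case: b(1) = 6, and 4^1 + 2 = 4 + 2 = 6.
Assume b(k) = 4^k + 2 for some k ≥ 1.
Then b(k+1) = 4b(k) − 6 = 4·(4^k + 2) − 6 = 4^{k+1} + 8 − 6 = 4^{k+1} + 2.
By induction, b(m) = 4^m + 2 for all m ≥ 1.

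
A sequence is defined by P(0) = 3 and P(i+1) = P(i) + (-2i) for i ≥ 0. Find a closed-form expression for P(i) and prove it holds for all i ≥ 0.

Claim: P(i) = -i^2 + i + 3.

Base case: P(0) = 3, and -0^2 + 0 + 3 = 3.
Assume P(r) = -r^2 + r + 3.
Then P(r+1) = P(r) + (-2r) = (-r^2 + r + 3) + (-2r) = -r^2 − r + 3,
and -(r+1)^2 + (r+1) + 3 = -r^2 − r + 3.
By induction, P(i) = -i^2 + i + 3 for all i ≥ 0.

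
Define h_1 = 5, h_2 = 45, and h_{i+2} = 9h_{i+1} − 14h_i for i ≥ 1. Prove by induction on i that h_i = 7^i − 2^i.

Base cases: h_1 = 5 and 7^1 − 2^1 = 5; h_2 = 45 and 7^2 − 2^2 = 45.
Assume h_j = 7^j − 2^j for all 1 ≤ j ≤ r, where r ≥ 2.
Then h_{r+1} = 9h_r − 14h_{r−1} = 9·(7^r − 2^r) − 14·(7^{r−1} − 2^{r−1}) = (9·7 − 14)7^{r−1} − (9·2 − 14)2^{r−1} = 49·7^{r−1} − 4·2^{r−1} = 7^{r+1} − 2^{r+1}.
So the formula holds for r+1, and by strong induction h_i = 7^i − 2^i for all i ≥ 1.

h_i = 7^i − 2^i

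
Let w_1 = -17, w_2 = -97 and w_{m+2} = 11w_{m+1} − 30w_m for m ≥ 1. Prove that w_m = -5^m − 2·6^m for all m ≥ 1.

Base cases: w_1 = -17 and -5^1 − 2·6^1 = -17; w_2 = -97 and -5^2 − 2·6^2 = -97.
Assume w_j = -5^j − 2·6^j for all 1 ≤ j ≤ k, where k ≥ 2.
Then w_{k+1} = 11w_k − 30w_{k−1} = 11·(-5^k − 2·6^k) − 30·(-5^{k−1} − 2·6^{k−1}) = -(11·5 − 30)5^{k−1} − 2·(11·6 − 30)6^{k−1} = -25·5^{k−1} − 72·6^{k−1} = -5^{k+1} − 2·6^{k+1}.
By strong induction, w_m = -5^m − 2·6^m for all m ≥ 1.

w_m = -5^m − 2·6^m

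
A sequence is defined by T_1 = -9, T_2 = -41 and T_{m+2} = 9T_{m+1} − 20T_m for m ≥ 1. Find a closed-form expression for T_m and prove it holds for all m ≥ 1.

Claim: T_m = -4^m − 5^m.

Base cases: T_1 = -9 and -4^1 − 5^1 = -9; T_2 = -41 and -4^2 − 5^2 = -41.
Assume T_i = -4^i − 5^i for all 1 ≤ i ≤ j, where j ≥ 2.
Then T_{j+1} = 9T_j − 20T_{j−1} = 9·(-4^j − 5^j) − 20·(-4^{j−1} − 5^{j−1}) = -(9·4 − 20)4^{j−1} − (9·5 − 20)5^{j−1} = -16·4^{j−1} − 25·5^{j−1} = -4^{j+1} − 5^{j+1}.
This completes the inductive step, so T_m = -4^m − 5^m for all m ≥ 1.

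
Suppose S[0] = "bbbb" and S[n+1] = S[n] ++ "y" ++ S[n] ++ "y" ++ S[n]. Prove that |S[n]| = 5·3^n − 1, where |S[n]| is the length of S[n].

Base case: |S[0]| = 4, and 5·3^0 − 1 = 4.
Assume |S[r]| = 5·3^r − 1.
Then |S[r+1]| = 3|S[r]| + 2 = 3(5·3^r − 1) + 2 = 5·3^{r+1} − 3 + 2 = 5·3^{r+1} − 1.
This completes the inductive step, so |S[n]| = 5·3^n − 1 for all n ≥ 0.

|S[n]| = 5·3^n − 1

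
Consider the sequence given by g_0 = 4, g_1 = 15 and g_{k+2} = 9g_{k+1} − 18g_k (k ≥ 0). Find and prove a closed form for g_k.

Claim: g_k = 3·3^k + 6^k.

Base cases: g_0 = 4 and 3·3^0 + 6^0 = 4; g_1 = 15 and 3·3^1 + 6^1 = 15.
Assume g_j = 3·3^j + 6^j for all 0 ≤ j ≤ r, where r ≥ 1.
Then g_{r+1} = 9g_r − 18g_{r−1} = 9·(3·3^r + 6^r) − 18·(3·3^{r−1} + 6^{r−1}) = 3·(9·3 − 18)3^{r−1} + (9·6 − 18)6^{r−1} = 27·3^{r−1} + 36·6^{r−1} = 3·3^{r+1} + 6^{r+1}.
This completes the inductive step, so g_k = 3·3^k + 6^k for all k ≥ 0.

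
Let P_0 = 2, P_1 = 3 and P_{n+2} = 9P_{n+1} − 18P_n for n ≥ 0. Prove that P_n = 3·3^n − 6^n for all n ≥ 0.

Base cases: P_0 = 2 and 3·3^0 − 6^0 = 2; P_1 = 3 and 3·3^1 − 6^1 = 3.
Assume P_j = 3·3^j − 6^j for all 0 ≤ j ≤ r, where r ≥ 1.
Then P_{r+1} = 9P_r − 18P_{r−1} = 9·(3·3^r − 6^r) − 18·(3·3^{r−1} − 6^{r−1}) = 3·(9·3 − 18)3^{r−1} − (9·6 − 18)6^{r−1} = 27·3^{r−1} − 36·6^{r−1} = 3·3^{r+1} − 6^{r+1}.
Hence P_n = 3·3^n − 6^n for every n ≥ 0, by strong induction.

P_n = 3·3^n − 6^n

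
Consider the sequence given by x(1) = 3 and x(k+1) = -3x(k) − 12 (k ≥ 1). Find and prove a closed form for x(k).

Claim: x(k) = -2·(-3)^k − 3.

Base case: x(1) = 3, and -2·(-3)^1 − 3 = 6 − 3 = 3.
Assume x(r) = -2·(-3)^r − 3 for some r ≥ 1.
Then x(r+1) = -3x(r) − 12 = -3·(-2·(-3)^r − 3) − 12 = 6·(-3)^r + 9 − 12 = -2·(-3)^{r+1} − 3.
So the formula holds for r+1, and by induction x(k) = -2·(-3)^k − 3 for all k ≥ 1.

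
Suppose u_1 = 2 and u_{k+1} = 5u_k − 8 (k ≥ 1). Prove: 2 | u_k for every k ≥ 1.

Base case: u_1 = 2 = 2·1, so 2 | u_1.
Assume 2 | u_m, so u_m = 2t for some integer t.
Then u_{m+1} = 5u_m − 8 = 5·(2t) − 8 = 2(5t − 4), so 2 | u_{m+1}.
Hence 2 | u_k for every k ≥ 1, by induction.

2 | u_k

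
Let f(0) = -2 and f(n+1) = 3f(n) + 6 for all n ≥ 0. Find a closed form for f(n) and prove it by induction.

Claim: f(n) = 3^n − 3.

Base case: f(0) = -2, and 3^0 − 3 = 1 − 3 = -2.
Assume f(r) = 3^r − 3 for some r ≥ 0.
Then f(r+1) = 3f(r) + 6 = 3·(3^r − 3) + 6 = 3^{r+1} − 9 + 6 = 3^{r+1} − 3.
By induction, f(n) = 3^n − 3 for all n ≥ 0.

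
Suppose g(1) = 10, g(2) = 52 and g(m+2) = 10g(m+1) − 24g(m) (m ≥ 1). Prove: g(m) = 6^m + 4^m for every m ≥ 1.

Base cases: g(1) = 10 and 6^1 + 4^1 = 10; g(2) = 52 and 6^2 + 4^2 = 52.
Assume g(i) = 6^i + 4^i for all 1 ≤ i ≤ j, where j ≥ 2.
Then g(j+1) = 10g(j) − 24g(j−1) = 10·(6^j + 4^j) − 24·(6^{j−1} + 4^{j−1}) = (10·6 − 24)6^{j−1} + (10·4 − 24)4^{j−1} = 36·6^{j−1} + 16·4^{j−1} = 6^{j+1} + 4^{j+1}.
This completes the inductive step, so g(m) = 6^m + 4^m for all m ≥ 1.

g(m) = 6^m + 4^m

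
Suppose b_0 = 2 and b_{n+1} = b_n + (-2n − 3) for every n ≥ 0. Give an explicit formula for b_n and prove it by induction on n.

Claim: b_n = -n^2 − 2n + 2.

Base case: b_0 = 2, and -0^2 − 2·0 + 2 = 2.
Assume b_m = -m^2 − 2m + 2.
Then b_{m+1} = b_m + (-2m − 3) = (-m^2 − 2m + 2) + (-2m − 3) = -m^2 − 4m − 1,
and -(m+1)^2 − 2·(m+1) + 2 = -m^2 − 4m − 1.
Hence b_n = -n^2 − 2n + 2 for every n ≥ 0, by induction.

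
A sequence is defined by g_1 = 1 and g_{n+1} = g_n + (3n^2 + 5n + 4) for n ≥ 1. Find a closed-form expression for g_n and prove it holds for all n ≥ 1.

Claim: g_n = n^3 + n^2 + 2n − 3.

Base case: g_1 = 1, and 1^3 + 1^2 + 2·1 − 3 = 1.
Assume g_r = r^3 + r^2 + 2r − 3.
Then g_{r+1} = g_r + (3r^2 + 5r + 4) = (r^3 + r^2 + 2r − 3) + (3r^2 + 5r + 4) = r^3 + 4r^2 + 7r + 1,
and (r+1)^3 + (r+1)^2 + 2·(r+1) − 3 = r^3 + 4r^2 + 7r + 1.
By induction, g_n = n^3 + n^2 + 2n − 3 for all n ≥ 1.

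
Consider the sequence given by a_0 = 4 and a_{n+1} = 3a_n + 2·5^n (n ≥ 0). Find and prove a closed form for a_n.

Claim: a_n = 3·3^n + 5^n.

Base case: a_0 = 4, and 3·3^0 + 5^0 = 3 + 1 = 4.
Assume a_k = 3·3^k + 5^k for some k ≥ 0.
Then a_{k+1} = 3a_k + 2·5^k = 3·(3·3^k + 5^k) + 2·5^k = 3·3^{k+1} + 3·5^k + 2·5^k = 3·3^{k+1} + 5·5^k = 3·3^{k+1} + 5^{k+1}.
This completes the inductive step, so a_n = 3·3^n + 5^n for all n ≥ 0.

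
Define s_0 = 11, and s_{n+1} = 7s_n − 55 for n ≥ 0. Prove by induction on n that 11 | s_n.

Base case: s_0 = 11 = 11·1, so 11 | s_0.
Assume 11 | s_j, so s_j = 11t for some integer t.
Then s_{j+1} = 7s_j − 55 = 7·(11t) − 55 = 11(7t − 5), so 11 | s_{j+1}.
So the property holds for j+1, and by induction 11 | s_n for all n ≥ 0.

11 | s_n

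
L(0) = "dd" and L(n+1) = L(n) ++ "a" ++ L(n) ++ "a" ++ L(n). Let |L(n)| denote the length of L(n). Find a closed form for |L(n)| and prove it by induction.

Claim: |L(n)| = 3^{n+1} − 1.

Base case: |L(0)| = 2, and 3^{0+1} − 1 = 2.
Assume |L(r)| = 3^{r+1} − 1.
Then |L(r+1)| = 3|L(r)| + 2 = 3(3^{r+1} − 1) + 2 = 3^{r+2} − 3 + 2 = 3^{r+2} − 1.
This completes the inductive step, so |L(n)| = 3^{n+1} − 1 for all n ≥ 0.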